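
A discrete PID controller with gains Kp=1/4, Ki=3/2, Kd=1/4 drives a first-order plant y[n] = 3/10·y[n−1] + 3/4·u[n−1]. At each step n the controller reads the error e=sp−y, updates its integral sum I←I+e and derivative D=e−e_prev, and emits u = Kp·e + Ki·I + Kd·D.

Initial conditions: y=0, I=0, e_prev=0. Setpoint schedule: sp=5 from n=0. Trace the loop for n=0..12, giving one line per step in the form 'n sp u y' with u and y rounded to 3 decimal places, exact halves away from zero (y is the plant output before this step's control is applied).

(exact arithmetic carried between steps; '≈' marks a value shown rounded to 6 d.p. or computed from one; I and e_prev carry over from the previous line; the table rounds u and y to 3 d.p., halves away from zero)
n=0: y=0, sp=5, e=sp−y=5; I=5, D=e−e_prev=5; u=1/4·5+3/2·5+1/4·5=10; next y=3/10·0+3/4·10=7.5
n=1: y=7.5, sp=5, e=sp−y=-2.5; I=2.5, D=e−e_prev=-7.5; u=1/4·(-2.5)+3/2·2.5+1/4·(-7.5)=1.25; next y=3/10·7.5+3/4·1.25=3.1875
n=2: y=3.1875, sp=5, e=sp−y=1.8125; I=4.3125, D=e−e_prev=4.3125; u=1/4·1.8125+3/2·4.3125+1/4·4.3125=8; next y=3/10·3.1875+3/4·8=6.95625
n=3: y=6.95625, sp=5, e=sp−y=-1.95625; I=2.35625, D=e−e_prev=-3.76875; u=1/4·(-1.95625)+3/2·2.35625+1/4·(-3.76875)=2.103125; next y=3/10·6.95625+3/4·2.103125≈3.664219
n=4: y≈3.664219, sp=5, e=sp−y≈1.335781; I≈3.692031, D=e−e_prev≈3.292031; u=1/4·1.335781+3/2·3.692031+1/4·3.292031≈6.695; next y=3/10·3.664219+3/4·6.695≈6.120516
n=5: y≈6.120516, sp=5, e=sp−y≈-1.120516; I≈2.571516, D=e−e_prev≈-2.456297; u=1/4·(-1.120516)+3/2·2.571516+1/4·(-2.456297)≈2.963070; next y=3/10·6.120516+3/4·2.963070≈4.058457
n=6: y≈4.058457, sp=5, e=sp−y≈0.941543; I≈3.513058, D=e−e_prev≈2.062058; u=1/4·0.941543+3/2·3.513058+1/4·2.062058≈6.020488; next y=3/10·4.058457+3/4·6.020488≈5.732903
n=7: y≈5.732903, sp=5, e=sp−y≈-0.732903; I≈2.780155, D=e−e_prev≈-1.674445; u=1/4·(-0.732903)+3/2·2.780155+1/4·(-1.674445)≈3.568396; next y=3/10·5.732903+3/4·3.568396≈4.396168
n=8: y≈4.396168, sp=5, e=sp−y≈0.603832; I≈3.383988, D=e−e_prev≈1.336735; u=1/4·0.603832+3/2·3.383988+1/4·1.336735≈5.561123; next y=3/10·4.396168+3/4·5.561123≈5.489693
n=9: y≈5.489693, sp=5, e=sp−y≈-0.489693; I≈2.894295, D=e−e_prev≈-1.093525; u=1/4·(-0.489693)+3/2·2.894295+1/4·(-1.093525)≈3.945638; next y=3/10·5.489693+3/4·3.945638≈4.606136
n=10: y≈4.606136, sp=5, e=sp−y≈0.393864; I≈3.288159, D=e−e_prev≈0.883556; u=1/4·0.393864+3/2·3.288159+1/4·0.883556≈5.251593; next y=3/10·4.606136+3/4·5.251593≈5.320536
n=11: y≈5.320536, sp=5, e=sp−y≈-0.320536; I≈2.967623, D=e−e_prev≈-0.714399; u=1/4·(-0.320536)+3/2·2.967623+1/4·(-0.714399)≈4.192701; next y=3/10·5.320536+3/4·4.192701≈4.740686
n=12: y≈4.740686, sp=5, e=sp−y≈0.259314; I≈3.226937, D=e−e_prev≈0.579849; u=1/4·0.259314+3/2·3.226937+1/4·0.579849≈5.050196; next y=3/10·4.740686+3/4·5.050196≈5.209853

0 5 10.000 0.000
1 5 1.250 7.500
2 5 8.000 3.188
3 5 2.103 6.956
4 5 6.695 3.664
5 5 2.963 6.121
6 5 6.020 4.058
7 5 3.568 5.733
8 5 5.561 4.396
9 5 3.946 5.490
10 5 5.252 4.606
11 5 4.193 5.321
12 5 5.050 4.741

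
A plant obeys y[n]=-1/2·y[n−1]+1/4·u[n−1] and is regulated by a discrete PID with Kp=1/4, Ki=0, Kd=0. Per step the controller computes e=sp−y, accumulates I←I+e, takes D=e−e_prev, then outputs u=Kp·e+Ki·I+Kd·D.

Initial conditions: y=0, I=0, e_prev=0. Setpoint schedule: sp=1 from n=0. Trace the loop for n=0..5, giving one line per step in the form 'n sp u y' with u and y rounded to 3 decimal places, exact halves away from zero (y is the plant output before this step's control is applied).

0 1 0.250 0.000
1 1 0.234 0.063
2 1 0.243 0.027
3 1 0.238 0.047
4 1 0.241 0.036
5 1 0.239 0.042

(exact arithmetic carried between steps; '≈' marks a value shown rounded to 6 d.p. or computed from one; I and e_prev carry over from the previous line; the table rounds u and y to 3 d.p., halves away from zero)
n=0: y=0, sp=1, e=sp−y=1; I=1, D=e−e_prev=1; u=1/4·1+0·1+0·1=0.25; next y=-1/2·0+1/4·0.25=0.0625
n=1: y=0.0625, sp=1, e=sp−y=0.9375; I=1.9375, D=e−e_prev=-0.0625; u=1/4·0.9375+0·1.9375+0·(-0.0625)=0.234375; next y=-1/2·0.0625+1/4·0.234375≈0.027344
n=2: y≈0.027344, sp=1, e=sp−y≈0.972656; I≈2.910156, D=e−e_prev≈0.035156; u=1/4·0.972656+0·2.910156+0·0.035156≈0.243164; next y=-1/2·0.027344+1/4·0.243164≈0.047119
n=3: y≈0.047119, sp=1, e=sp−y≈0.952881; I≈3.863037, D=e−e_prev≈-0.019775; u=1/4·0.952881+0·3.863037+0·(-0.019775)≈0.238220; next y=-1/2·0.047119+1/4·0.238220≈0.035995
n=4: y≈0.035995, sp=1, e=sp−y≈0.964005; I≈4.827042, D=e−e_prev≈0.011124; u=1/4·0.964005+0·4.827042+0·0.011124≈0.241001; next y=-1/2·0.035995+1/4·0.241001≈0.042253
n=5: y≈0.042253, sp=1, e=sp−y≈0.957747; I≈5.784789, D=e−e_prev≈-0.006257; u=1/4·0.957747+0·5.784789+0·(-0.006257)≈0.239437; next y=-1/2·0.042253+1/4·0.239437≈0.038733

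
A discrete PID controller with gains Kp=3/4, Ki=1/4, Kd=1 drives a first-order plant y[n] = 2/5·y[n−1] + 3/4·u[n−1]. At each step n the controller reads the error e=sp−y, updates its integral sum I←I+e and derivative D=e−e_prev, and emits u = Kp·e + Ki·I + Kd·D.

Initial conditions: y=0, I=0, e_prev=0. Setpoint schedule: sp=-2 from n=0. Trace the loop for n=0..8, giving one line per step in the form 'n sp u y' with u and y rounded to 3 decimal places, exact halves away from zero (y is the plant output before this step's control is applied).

0 -2 -4.000 0.000
1 -2 3.500 -3.000
2 -2 -8.100 1.425
3 -2 9.329 -5.505
4 -2 -17.324 4.795
5 -2 23.016 -11.075
6 -2 -38.400 12.832
7 -2 54.798 -23.667
8 -2 -86.881 31.632

(exact arithmetic carried between steps; '≈' marks a value shown rounded to 6 d.p. or computed from one; I and e_prev carry over from the previous line; the table rounds u and y to 3 d.p., halves away from zero)
n=0: y=0, sp=-2, e=sp−y=-2; I=-2, D=e−e_prev=-2; u=3/4·(-2)+1/4·(-2)+1·(-2)=-4; next y=2/5·0+3/4·(-4)=-3
n=1: y=-3, sp=-2, e=sp−y=1; I=-1, D=e−e_prev=3; u=3/4·1+1/4·(-1)+1·3=3.5; next y=2/5·(-3)+3/4·3.5=1.425
n=2: y=1.425, sp=-2, e=sp−y=-3.425; I=-4.425, D=e−e_prev=-4.425; u=3/4·(-3.425)+1/4·(-4.425)+1·(-4.425)=-8.1; next y=2/5·1.425+3/4·(-8.1)=-5.505
n=3: y=-5.505, sp=-2, e=sp−y=3.505; I=-0.92, D=e−e_prev=6.93; u=3/4·3.505+1/4·(-0.92)+1·6.93=9.32875; next y=2/5·(-5.505)+3/4·9.32875≈4.794563
n=4: y≈4.794563, sp=-2, e=sp−y≈-6.794563; I≈-7.714563, D=e−e_prev≈-10.299563; u=3/4·(-6.794563)+1/4·(-7.714563)+1·(-10.299563)≈-17.324125; next y=2/5·4.794563+3/4·(-17.324125)≈-11.075269
n=5: y≈-11.075269, sp=-2, e=sp−y≈9.075269; I≈1.360706, D=e−e_prev≈15.869831; u=3/4·9.075269+1/4·1.360706+1·15.869831≈23.016459; next y=2/5·(-11.075269)+3/4·23.016459≈12.832237
n=6: y≈12.832237, sp=-2, e=sp−y≈-14.832237; I≈-13.471531, D=e−e_prev≈-23.907506; u=3/4·(-14.832237)+1/4·(-13.471531)+1·(-23.907506)≈-38.399566; next y=2/5·12.832237+3/4·(-38.399566)≈-23.666780
n=7: y≈-23.666780, sp=-2, e=sp−y≈21.666780; I≈8.195249, D=e−e_prev≈36.499017; u=3/4·21.666780+1/4·8.195249+1·36.499017≈54.797914; next y=2/5·(-23.666780)+3/4·54.797914≈31.631724
n=8: y≈31.631724, sp=-2, e=sp−y≈-33.631724; I≈-25.436475, D=e−e_prev≈-55.298503; u=3/4·(-33.631724)+1/4·(-25.436475)+1·(-55.298503)≈-86.881415; next y=2/5·31.631724+3/4·(-86.881415)≈-52.508372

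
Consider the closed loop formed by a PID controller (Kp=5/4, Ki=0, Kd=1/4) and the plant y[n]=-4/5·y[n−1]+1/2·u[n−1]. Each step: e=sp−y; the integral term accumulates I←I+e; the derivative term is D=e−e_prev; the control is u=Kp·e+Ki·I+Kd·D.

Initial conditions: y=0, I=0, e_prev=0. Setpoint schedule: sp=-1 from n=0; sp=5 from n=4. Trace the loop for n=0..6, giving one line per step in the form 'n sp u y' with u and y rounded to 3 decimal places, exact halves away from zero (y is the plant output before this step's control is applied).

0 -1 -1.500 0.000
1 -1 -0.125 -0.750
2 -1 -2.244 0.538
3 -1 1.212 -1.552
4 5 4.591 1.848
5 5 5.486 0.817
6 5 3.320 2.089

(exact arithmetic carried between steps; '≈' marks a value shown rounded to 6 d.p. or computed from one; I and e_prev carry over from the previous line; the table rounds u and y to 3 d.p., halves away from zero)
n=0: y=0, sp=-1, e=sp−y=-1; I=-1, D=e−e_prev=-1; u=5/4·(-1)+0·(-1)+1/4·(-1)=-1.5; next y=-4/5·0+1/2·(-1.5)=-0.75
n=1: y=-0.75, sp=-1, e=sp−y=-0.25; I=-1.25, D=e−e_prev=0.75; u=5/4·(-0.25)+0·(-1.25)+1/4·0.75=-0.125; next y=-4/5·(-0.75)+1/2·(-0.125)=0.5375
n=2: y=0.5375, sp=-1, e=sp−y=-1.5375; I=-2.7875, D=e−e_prev=-1.2875; u=5/4·(-1.5375)+0·(-2.7875)+1/4·(-1.2875)=-2.24375; next y=-4/5·0.5375+1/2·(-2.24375)=-1.551875
n=3: y=-1.551875, sp=-1, e=sp−y=0.551875; I=-2.235625, D=e−e_prev=2.089375; u=5/4·0.551875+0·(-2.235625)+1/4·2.089375≈1.212188; next y=-4/5·(-1.551875)+1/2·1.212188≈1.847594
n=4: y≈1.847594, sp=5, e=sp−y≈3.152406; I≈0.916781, D=e−e_prev≈2.600531; u=5/4·3.152406+0·0.916781+1/4·2.600531≈4.590641; next y=-4/5·1.847594+1/2·4.590641≈0.817245
n=5: y≈0.817245, sp=5, e=sp−y≈4.182755; I≈5.099536, D=e−e_prev≈1.030348; u=5/4·4.182755+0·5.099536+1/4·1.030348≈5.486030; next y=-4/5·0.817245+1/2·5.486030≈2.089219
n=6: y≈2.089219, sp=5, e=sp−y≈2.910781; I≈8.010317, D=e−e_prev≈-1.271974; u=5/4·2.910781+0·8.010317+1/4·(-1.271974)≈3.320483; next y=-4/5·2.089219+1/2·3.320483≈-0.011134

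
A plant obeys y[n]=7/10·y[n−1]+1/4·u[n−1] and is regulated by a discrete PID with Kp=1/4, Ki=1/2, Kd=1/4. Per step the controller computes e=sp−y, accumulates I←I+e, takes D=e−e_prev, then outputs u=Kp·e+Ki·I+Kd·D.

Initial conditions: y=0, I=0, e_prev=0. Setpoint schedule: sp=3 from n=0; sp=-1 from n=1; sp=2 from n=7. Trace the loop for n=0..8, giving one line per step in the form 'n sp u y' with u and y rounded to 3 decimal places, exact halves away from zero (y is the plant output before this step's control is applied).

(exact arithmetic carried between steps; '≈' marks a value shown rounded to 6 d.p. or computed from one; I and e_prev carry over from the previous line; the table rounds u and y to 3 d.p., halves away from zero)
n=0: y=0, sp=3, e=sp−y=3; I=3, D=e−e_prev=3; u=1/4·3+1/2·3+1/4·3=3; next y=7/10·0+1/4·3=0.75
n=1: y=0.75, sp=-1, e=sp−y=-1.75; I=1.25, D=e−e_prev=-4.75; u=1/4·(-1.75)+1/2·1.25+1/4·(-4.75)=-1; next y=7/10·0.75+1/4·(-1)=0.275
n=2: y=0.275, sp=-1, e=sp−y=-1.275; I=-0.025, D=e−e_prev=0.475; u=1/4·(-1.275)+1/2·(-0.025)+1/4·0.475=-0.2125; next y=7/10·0.275+1/4·(-0.2125)=0.139375
n=3: y=0.139375, sp=-1, e=sp−y=-1.139375; I=-1.164375, D=e−e_prev=0.135625; u=1/4·(-1.139375)+1/2·(-1.164375)+1/4·0.135625=-0.833125; next y=7/10·0.139375+1/4·(-0.833125)≈-0.110719
n=4: y≈-0.110719, sp=-1, e=sp−y≈-0.889281; I≈-2.053656, D=e−e_prev≈0.250094; u=1/4·(-0.889281)+1/2·(-2.053656)+1/4·0.250094≈-1.186625; next y=7/10·(-0.110719)+1/4·(-1.186625)≈-0.374159
n=5: y≈-0.374159, sp=-1, e=sp−y≈-0.625841; I≈-2.679497, D=e−e_prev≈0.263441; u=1/4·(-0.625841)+1/2·(-2.679497)+1/4·0.263441≈-1.430348; next y=7/10·(-0.374159)+1/4·(-1.430348)≈-0.619499
n=6: y≈-0.619499, sp=-1, e=sp−y≈-0.380501; I≈-3.059998, D=e−e_prev≈0.245339; u=1/4·(-0.380501)+1/2·(-3.059998)+1/4·0.245339≈-1.563790; next y=7/10·(-0.619499)+1/4·(-1.563790)≈-0.824596
n=7: y≈-0.824596, sp=2, e=sp−y≈2.824596; I≈-0.235402, D=e−e_prev≈3.205098; u=1/4·2.824596+1/2·(-0.235402)+1/4·3.205098≈1.389723; next y=7/10·(-0.824596)+1/4·1.389723≈-0.229787
n=8: y≈-0.229787, sp=2, e=sp−y≈2.229787; I≈1.994385, D=e−e_prev≈-0.594810; u=1/4·2.229787+1/2·1.994385+1/4·(-0.594810)≈1.405937; next y=7/10·(-0.229787)+1/4·1.405937≈0.190633

0 3 3.000 0.000
1 -1 -1.000 0.750
2 -1 -0.213 0.275
3 -1 -0.833 0.139
4 -1 -1.187 -0.111
5 -1 -1.430 -0.374
6 -1 -1.564 -0.619
7 2 1.390 -0.825
8 2 1.406 -0.230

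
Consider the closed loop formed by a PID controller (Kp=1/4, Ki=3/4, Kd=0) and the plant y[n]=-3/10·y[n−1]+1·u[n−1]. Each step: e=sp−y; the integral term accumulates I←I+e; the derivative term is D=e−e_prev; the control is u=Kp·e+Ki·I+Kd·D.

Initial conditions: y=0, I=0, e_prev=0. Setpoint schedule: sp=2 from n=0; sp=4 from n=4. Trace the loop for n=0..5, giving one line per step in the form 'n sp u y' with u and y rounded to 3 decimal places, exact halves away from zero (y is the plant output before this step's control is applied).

(exact arithmetic carried between steps; '≈' marks a value shown rounded to 6 d.p. or computed from one; I and e_prev carry over from the previous line; the table rounds u and y to 3 d.p., halves away from zero)
n=0: y=0, sp=2, e=sp−y=2; I=2, D=e−e_prev=2; u=1/4·2+3/4·2+0·2=2; next y=-3/10·0+1·2=2
n=1: y=2, sp=2, e=sp−y=0; I=2, D=e−e_prev=-2; u=1/4·0+3/4·2+0·(-2)=1.5; next y=-3/10·2+1·1.5=0.9
n=2: y=0.9, sp=2, e=sp−y=1.1; I=3.1, D=e−e_prev=1.1; u=1/4·1.1+3/4·3.1+0·1.1=2.6; next y=-3/10·0.9+1·2.6=2.33
n=3: y=2.33, sp=2, e=sp−y=-0.33; I=2.77, D=e−e_prev=-1.43; u=1/4·(-0.33)+3/4·2.77+0·(-1.43)=1.995; next y=-3/10·2.33+1·1.995=1.296
n=4: y=1.296, sp=4, e=sp−y=2.704; I=5.474, D=e−e_prev=3.034; u=1/4·2.704+3/4·5.474+0·3.034=4.7815; next y=-3/10·1.296+1·4.7815=4.3927
n=5: y=4.3927, sp=4, e=sp−y=-0.3927; I=5.0813, D=e−e_prev=-3.0967; u=1/4·(-0.3927)+3/4·5.0813+0·(-3.0967)=3.7128; next y=-3/10·4.3927+1·3.7128=2.39499

0 2 2.000 0.000
1 2 1.500 2.000
2 2 2.600 0.900
3 2 1.995 2.330
4 4 4.782 1.296
5 4 3.713 4.393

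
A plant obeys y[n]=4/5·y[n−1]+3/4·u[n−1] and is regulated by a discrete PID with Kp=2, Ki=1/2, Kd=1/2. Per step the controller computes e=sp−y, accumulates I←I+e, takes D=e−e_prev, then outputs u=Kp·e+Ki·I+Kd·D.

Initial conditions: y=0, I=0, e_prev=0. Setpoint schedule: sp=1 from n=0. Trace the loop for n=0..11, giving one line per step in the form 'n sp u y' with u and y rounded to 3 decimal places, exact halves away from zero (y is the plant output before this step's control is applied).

0 1 3.000 0.000
1 1 -3.750 2.250
2 1 6.538 -1.013
3 1 -9.404 4.093
4 1 15.218 -3.779
5 1 -22.836 8.390
6 1 35.968 -10.415
7 1 -54.904 18.644
8 1 85.524 -26.263
9 1 -131.485 43.133
10 1 203.868 -64.107
11 1 -314.366 101.615

(exact arithmetic carried between steps; '≈' marks a value shown rounded to 6 d.p. or computed from one; I and e_prev carry over from the previous line; the table rounds u and y to 3 d.p., halves away from zero)
n=0: y=0, sp=1, e=sp−y=1; I=1, D=e−e_prev=1; u=2·1+1/2·1+1/2·1=3; next y=4/5·0+3/4·3=2.25
n=1: y=2.25, sp=1, e=sp−y=-1.25; I=-0.25, D=e−e_prev=-2.25; u=2·(-1.25)+1/2·(-0.25)+1/2·(-2.25)=-3.75; next y=4/5·2.25+3/4·(-3.75)=-1.0125
n=2: y=-1.0125, sp=1, e=sp−y=2.0125; I=1.7625, D=e−e_prev=3.2625; u=2·2.0125+1/2·1.7625+1/2·3.2625=6.5375; next y=4/5·(-1.0125)+3/4·6.5375=4.093125
n=3: y=4.093125, sp=1, e=sp−y=-3.093125; I=-1.330625, D=e−e_prev=-5.105625; u=2·(-3.093125)+1/2·(-1.330625)+1/2·(-5.105625)=-9.404375; next y=4/5·4.093125+3/4·(-9.404375)≈-3.778781
n=4: y≈-3.778781, sp=1, e=sp−y≈4.778781; I≈3.448156, D=e−e_prev≈7.871906; u=2·4.778781+1/2·3.448156+1/2·7.871906≈15.217594; next y=4/5·(-3.778781)+3/4·15.217594≈8.390170
n=5: y≈8.390170, sp=1, e=sp−y≈-7.390170; I≈-3.942014, D=e−e_prev≈-12.168952; u=2·(-7.390170)+1/2·(-3.942014)+1/2·(-12.168952)≈-22.835823; next y=4/5·8.390170+3/4·(-22.835823)≈-10.414731
n=6: y≈-10.414731, sp=1, e=sp−y≈11.414731; I≈7.472717, D=e−e_prev≈18.804902; u=2·11.414731+1/2·7.472717+1/2·18.804902≈35.968272; next y=4/5·(-10.414731)+3/4·35.968272≈18.644419
n=7: y≈18.644419, sp=1, e=sp−y≈-17.644419; I≈-10.171702, D=e−e_prev≈-29.059150; u=2·(-17.644419)+1/2·(-10.171702)+1/2·(-29.059150)≈-54.904264; next y=4/5·18.644419+3/4·(-54.904264)≈-26.262663
n=8: y≈-26.262663, sp=1, e=sp−y≈27.262663; I≈17.090961, D=e−e_prev≈44.907082; u=2·27.262663+1/2·17.090961+1/2·44.907082≈85.524347; next y=4/5·(-26.262663)+3/4·85.524347≈43.133130
n=9: y≈43.133130, sp=1, e=sp−y≈-42.133130; I≈-25.042169, D=e−e_prev≈-69.395793; u=2·(-42.133130)+1/2·(-25.042169)+1/2·(-69.395793)≈-131.485241; next y=4/5·43.133130+3/4·(-131.485241)≈-64.107427
n=10: y≈-64.107427, sp=1, e=sp−y≈65.107427; I≈40.065258, D=e−e_prev≈107.240557; u=2·65.107427+1/2·40.065258+1/2·107.240557≈203.867761; next y=4/5·(-64.107427)+3/4·203.867761≈101.614879
n=11: y≈101.614879, sp=1, e=sp−y≈-100.614879; I≈-60.549621, D=e−e_prev≈-165.722306; u=2·(-100.614879)+1/2·(-60.549621)+1/2·(-165.722306)≈-314.365722; next y=4/5·101.614879+3/4·(-314.365722)≈-154.482388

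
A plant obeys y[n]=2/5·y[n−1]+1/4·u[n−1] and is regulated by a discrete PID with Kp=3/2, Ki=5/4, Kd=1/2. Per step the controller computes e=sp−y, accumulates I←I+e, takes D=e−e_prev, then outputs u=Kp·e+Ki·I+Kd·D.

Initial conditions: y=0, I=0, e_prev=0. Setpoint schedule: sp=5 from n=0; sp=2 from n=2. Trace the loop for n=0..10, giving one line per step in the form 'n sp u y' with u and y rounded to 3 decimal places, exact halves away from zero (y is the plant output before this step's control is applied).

(exact arithmetic carried between steps; '≈' marks a value shown rounded to 6 d.p. or computed from one; I and e_prev carry over from the previous line; the table rounds u and y to 3 d.p., halves away from zero)
n=0: y=0, sp=5, e=sp−y=5; I=5, D=e−e_prev=5; u=3/2·5+5/4·5+1/2·5=16.25; next y=2/5·0+1/4·16.25=4.0625
n=1: y=4.0625, sp=5, e=sp−y=0.9375; I=5.9375, D=e−e_prev=-4.0625; u=3/2·0.9375+5/4·5.9375+1/2·(-4.0625)=6.796875; next y=2/5·4.0625+1/4·6.796875≈3.324219
n=2: y≈3.324219, sp=2, e=sp−y≈-1.324219; I≈4.613281, D=e−e_prev≈-2.261719; u=3/2·(-1.324219)+5/4·4.613281+1/2·(-2.261719)≈2.649414; next y=2/5·3.324219+1/4·2.649414≈1.992041
n=3: y≈1.992041, sp=2, e=sp−y≈0.007959; I≈4.621240, D=e−e_prev≈1.332178; u=3/2·0.007959+5/4·4.621240+1/2·1.332178≈6.454578; next y=2/5·1.992041+1/4·6.454578≈2.410461
n=4: y≈2.410461, sp=2, e=sp−y≈-0.410461; I≈4.210779, D=e−e_prev≈-0.418420; u=3/2·(-0.410461)+5/4·4.210779+1/2·(-0.418420)≈4.438573; next y=2/5·2.410461+1/4·4.438573≈2.073828
n=5: y≈2.073828, sp=2, e=sp−y≈-0.073828; I≈4.136952, D=e−e_prev≈0.336633; u=3/2·(-0.073828)+5/4·4.136952+1/2·0.336633≈5.228765; next y=2/5·2.073828+1/4·5.228765≈2.136722
n=6: y≈2.136722, sp=2, e=sp−y≈-0.136722; I≈4.000230, D=e−e_prev≈-0.062895; u=3/2·(-0.136722)+5/4·4.000230+1/2·(-0.062895)≈4.763756; next y=2/5·2.136722+1/4·4.763756≈2.045628
n=7: y≈2.045628, sp=2, e=sp−y≈-0.045628; I≈3.954602, D=e−e_prev≈0.091094; u=3/2·(-0.045628)+5/4·3.954602+1/2·0.091094≈4.920357; next y=2/5·2.045628+1/4·4.920357≈2.048340
n=8: y≈2.048340, sp=2, e=sp−y≈-0.048340; I≈3.906261, D=e−e_prev≈-0.002713; u=3/2·(-0.048340)+5/4·3.906261+1/2·(-0.002713)≈4.808959; next y=2/5·2.048340+1/4·4.808959≈2.021576
n=9: y≈2.021576, sp=2, e=sp−y≈-0.021576; I≈3.884685, D=e−e_prev≈0.026764; u=3/2·(-0.021576)+5/4·3.884685+1/2·0.026764≈4.836874; next y=2/5·2.021576+1/4·4.836874≈2.017849
n=10: y≈2.017849, sp=2, e=sp−y≈-0.017849; I≈3.866836, D=e−e_prev≈0.003727; u=3/2·(-0.017849)+5/4·3.866836+1/2·0.003727≈4.808635; next y=2/5·2.017849+1/4·4.808635≈2.009298

0 5 16.250 0.000
1 5 6.797 4.063
2 2 2.649 3.324
3 2 6.455 1.992
4 2 4.439 2.410
5 2 5.229 2.074
6 2 4.764 2.137
7 2 4.920 2.046
8 2 4.809 2.048
9 2 4.837 2.022
10 2 4.809 2.018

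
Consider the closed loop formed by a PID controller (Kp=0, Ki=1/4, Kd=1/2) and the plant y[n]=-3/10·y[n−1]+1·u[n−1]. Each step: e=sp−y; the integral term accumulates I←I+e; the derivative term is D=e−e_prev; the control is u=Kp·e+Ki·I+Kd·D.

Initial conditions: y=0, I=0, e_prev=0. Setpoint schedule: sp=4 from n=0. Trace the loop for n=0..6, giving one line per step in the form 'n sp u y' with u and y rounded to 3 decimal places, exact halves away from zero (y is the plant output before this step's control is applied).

0 4 3.000 0.000
1 4 -0.250 3.000
2 4 4.613 -1.150
3 4 -0.756 4.958
4 4 7.459 -2.243
5 4 -2.362 8.132
6 4 11.493 -4.801

(exact arithmetic carried between steps; '≈' marks a value shown rounded to 6 d.p. or computed from one; I and e_prev carry over from the previous line; the table rounds u and y to 3 d.p., halves away from zero)
n=0: y=0, sp=4, e=sp−y=4; I=4, D=e−e_prev=4; u=0·4+1/4·4+1/2·4=3; next y=-3/10·0+1·3=3
n=1: y=3, sp=4, e=sp−y=1; I=5, D=e−e_prev=-3; u=0·1+1/4·5+1/2·(-3)=-0.25; next y=-3/10·3+1·(-0.25)=-1.15
n=2: y=-1.15, sp=4, e=sp−y=5.15; I=10.15, D=e−e_prev=4.15; u=0·5.15+1/4·10.15+1/2·4.15=4.6125; next y=-3/10·(-1.15)+1·4.6125=4.9575
n=3: y=4.9575, sp=4, e=sp−y=-0.9575; I=9.1925, D=e−e_prev=-6.1075; u=0·(-0.9575)+1/4·9.1925+1/2·(-6.1075)=-0.755625; next y=-3/10·4.9575+1·(-0.755625)=-2.242875
n=4: y=-2.242875, sp=4, e=sp−y=6.242875; I=15.435375, D=e−e_prev=7.200375; u=0·6.242875+1/4·15.435375+1/2·7.200375≈7.459031; next y=-3/10·(-2.242875)+1·7.459031≈8.131894
n=5: y≈8.131894, sp=4, e=sp−y≈-4.131894; I≈11.303481, D=e−e_prev≈-10.374769; u=0·(-4.131894)+1/4·11.303481+1/2·(-10.374769)≈-2.361514; next y=-3/10·8.131894+1·(-2.361514)≈-4.801082
n=6: y≈-4.801082, sp=4, e=sp−y≈8.801082; I≈20.104563, D=e−e_prev≈12.932976; u=0·8.801082+1/4·20.104563+1/2·12.932976≈11.492629; next y=-3/10·(-4.801082)+1·11.492629≈12.932953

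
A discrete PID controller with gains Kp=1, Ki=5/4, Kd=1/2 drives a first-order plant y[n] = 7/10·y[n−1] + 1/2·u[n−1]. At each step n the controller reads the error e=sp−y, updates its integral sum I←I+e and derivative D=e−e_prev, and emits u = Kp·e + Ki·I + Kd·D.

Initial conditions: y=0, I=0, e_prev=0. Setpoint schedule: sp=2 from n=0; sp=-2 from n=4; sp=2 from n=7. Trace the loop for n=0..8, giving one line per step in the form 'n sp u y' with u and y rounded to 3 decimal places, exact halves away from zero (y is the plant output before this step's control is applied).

(exact arithmetic carried between steps; '≈' marks a value shown rounded to 6 d.p. or computed from one; I and e_prev carry over from the previous line; the table rounds u and y to 3 d.p., halves away from zero)
n=0: y=0, sp=2, e=sp−y=2; I=2, D=e−e_prev=2; u=1·2+5/4·2+1/2·2=5.5; next y=7/10·0+1/2·5.5=2.75
n=1: y=2.75, sp=2, e=sp−y=-0.75; I=1.25, D=e−e_prev=-2.75; u=1·(-0.75)+5/4·1.25+1/2·(-2.75)=-0.5625; next y=7/10·2.75+1/2·(-0.5625)=1.64375
n=2: y=1.64375, sp=2, e=sp−y=0.35625; I=1.60625, D=e−e_prev=1.10625; u=1·0.35625+5/4·1.60625+1/2·1.10625≈2.917188; next y=7/10·1.64375+1/2·2.917188≈2.609219
n=3: y≈2.609219, sp=2, e=sp−y≈-0.609219; I≈0.997031, D=e−e_prev≈-0.965469; u=1·(-0.609219)+5/4·0.997031+1/2·(-0.965469)≈0.154336; next y=7/10·2.609219+1/2·0.154336≈1.903621
n=4: y≈1.903621, sp=-2, e=sp−y≈-3.903621; I≈-2.906590, D=e−e_prev≈-3.294402; u=1·(-3.903621)+5/4·(-2.906590)+1/2·(-3.294402)≈-9.184060; next y=7/10·1.903621+1/2·(-9.184060)≈-3.259495
n=5: y≈-3.259495, sp=-2, e=sp−y≈1.259495; I≈-1.647095, D=e−e_prev≈5.163116; u=1·1.259495+5/4·(-1.647095)+1/2·5.163116≈1.782185; next y=7/10·(-3.259495)+1/2·1.782185≈-1.390554
n=6: y≈-1.390554, sp=-2, e=sp−y≈-0.609446; I≈-2.256541, D=e−e_prev≈-1.868941; u=1·(-0.609446)+5/4·(-2.256541)+1/2·(-1.868941)≈-4.364592; next y=7/10·(-1.390554)+1/2·(-4.364592)≈-3.155684
n=7: y≈-3.155684, sp=2, e=sp−y≈5.155684; I≈2.899143, D=e−e_prev≈5.765130; u=1·5.155684+5/4·2.899143+1/2·5.765130≈11.662178; next y=7/10·(-3.155684)+1/2·11.662178≈3.622110
n=8: y≈3.622110, sp=2, e=sp−y≈-1.622110; I≈1.277033, D=e−e_prev≈-6.777794; u=1·(-1.622110)+5/4·1.277033+1/2·(-6.777794)≈-3.414716; next y=7/10·3.622110+1/2·(-3.414716)≈0.828119

0 2 5.500 0.000
1 2 -0.563 2.750
2 2 2.917 1.644
3 2 0.154 2.609
4 -2 -9.184 1.904
5 -2 1.782 -3.259
6 -2 -4.365 -1.391
7 2 11.662 -3.156
8 2 -3.415 3.622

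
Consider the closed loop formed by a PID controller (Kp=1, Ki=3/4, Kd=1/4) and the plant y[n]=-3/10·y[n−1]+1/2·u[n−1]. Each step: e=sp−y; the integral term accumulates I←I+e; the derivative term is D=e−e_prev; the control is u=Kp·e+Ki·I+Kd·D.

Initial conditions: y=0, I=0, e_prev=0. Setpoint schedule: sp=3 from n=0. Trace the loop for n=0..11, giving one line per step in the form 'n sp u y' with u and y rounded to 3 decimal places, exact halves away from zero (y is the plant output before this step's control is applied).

0 3 6.000 0.000
1 3 1.500 3.000
2 3 8.550 -0.150
3 3 1.185 4.320
4 3 11.360 -0.704
5 3 -0.307 5.891
6 3 14.797 -1.921
7 3 -3.257 7.975
8 3 19.477 -4.021
9 3 -8.187 10.945
10 3 26.239 -7.377
11 3 -15.978 15.332

(exact arithmetic carried between steps; '≈' marks a value shown rounded to 6 d.p. or computed from one; I and e_prev carry over from the previous line; the table rounds u and y to 3 d.p., halves away from zero)
n=0: y=0, sp=3, e=sp−y=3; I=3, D=e−e_prev=3; u=1·3+3/4·3+1/4·3=6; next y=-3/10·0+1/2·6=3
n=1: y=3, sp=3, e=sp−y=0; I=3, D=e−e_prev=-3; u=1·0+3/4·3+1/4·(-3)=1.5; next y=-3/10·3+1/2·1.5=-0.15
n=2: y=-0.15, sp=3, e=sp−y=3.15; I=6.15, D=e−e_prev=3.15; u=1·3.15+3/4·6.15+1/4·3.15=8.55; next y=-3/10·(-0.15)+1/2·8.55=4.32
n=3: y=4.32, sp=3, e=sp−y=-1.32; I=4.83, D=e−e_prev=-4.47; u=1·(-1.32)+3/4·4.83+1/4·(-4.47)=1.185; next y=-3/10·4.32+1/2·1.185=-0.7035
n=4: y=-0.7035, sp=3, e=sp−y=3.7035; I=8.5335, D=e−e_prev=5.0235; u=1·3.7035+3/4·8.5335+1/4·5.0235=11.3595; next y=-3/10·(-0.7035)+1/2·11.3595=5.8908
n=5: y=5.8908, sp=3, e=sp−y=-2.8908; I=5.6427, D=e−e_prev=-6.5943; u=1·(-2.8908)+3/4·5.6427+1/4·(-6.5943)=-0.30735; next y=-3/10·5.8908+1/2·(-0.30735)=-1.920915
n=6: y=-1.920915, sp=3, e=sp−y=4.920915; I=10.563615, D=e−e_prev=7.811715; u=1·4.920915+3/4·10.563615+1/4·7.811715=14.796555; next y=-3/10·(-1.920915)+1/2·14.796555=7.974552
n=7: y=7.974552, sp=3, e=sp−y=-4.974552; I=5.589063, D=e−e_prev=-9.895467; u=1·(-4.974552)+3/4·5.589063+1/4·(-9.895467)≈-3.256622; next y=-3/10·7.974552+1/2·(-3.256622)≈-4.020676
n=8: y≈-4.020676, sp=3, e=sp−y≈7.020676; I≈12.609739, D=e−e_prev≈11.995228; u=1·7.020676+3/4·12.609739+1/4·11.995228≈19.476788; next y=-3/10·(-4.020676)+1/2·19.476788≈10.944597
n=9: y≈10.944597, sp=3, e=sp−y≈-7.944597; I≈4.665142, D=e−e_prev≈-14.965273; u=1·(-7.944597)+3/4·4.665142+1/4·(-14.965273)≈-8.187058; next y=-3/10·10.944597+1/2·(-8.187058)≈-7.376908
n=10: y≈-7.376908, sp=3, e=sp−y≈10.376908; I≈15.042051, D=e−e_prev≈18.321505; u=1·10.376908+3/4·15.042051+1/4·18.321505≈26.238823; next y=-3/10·(-7.376908)+1/2·26.238823≈15.332484
n=11: y≈15.332484, sp=3, e=sp−y≈-12.332484; I≈2.709567, D=e−e_prev≈-22.709392; u=1·(-12.332484)+3/4·2.709567+1/4·(-22.709392)≈-15.977657; next y=-3/10·15.332484+1/2·(-15.977657)≈-12.588573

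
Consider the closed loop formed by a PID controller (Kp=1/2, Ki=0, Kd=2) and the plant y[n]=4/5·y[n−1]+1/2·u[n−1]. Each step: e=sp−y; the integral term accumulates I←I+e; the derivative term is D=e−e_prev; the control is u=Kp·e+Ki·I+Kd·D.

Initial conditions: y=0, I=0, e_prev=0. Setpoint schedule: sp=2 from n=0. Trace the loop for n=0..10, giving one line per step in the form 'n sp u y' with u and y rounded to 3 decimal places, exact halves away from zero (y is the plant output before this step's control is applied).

(exact arithmetic carried between steps; '≈' marks a value shown rounded to 6 d.p. or computed from one; I and e_prev carry over from the previous line; the table rounds u and y to 3 d.p., halves away from zero)
n=0: y=0, sp=2, e=sp−y=2; I=2, D=e−e_prev=2; u=1/2·2+0·2+2·2=5; next y=4/5·0+1/2·5=2.5
n=1: y=2.5, sp=2, e=sp−y=-0.5; I=1.5, D=e−e_prev=-2.5; u=1/2·(-0.5)+0·1.5+2·(-2.5)=-5.25; next y=4/5·2.5+1/2·(-5.25)=-0.625
n=2: y=-0.625, sp=2, e=sp−y=2.625; I=4.125, D=e−e_prev=3.125; u=1/2·2.625+0·4.125+2·3.125=7.5625; next y=4/5·(-0.625)+1/2·7.5625=3.28125
n=3: y=3.28125, sp=2, e=sp−y=-1.28125; I=2.84375, D=e−e_prev=-3.90625; u=1/2·(-1.28125)+0·2.84375+2·(-3.90625)=-8.453125; next y=4/5·3.28125+1/2·(-8.453125)≈-1.601563
n=4: y≈-1.601563, sp=2, e=sp−y≈3.601563; I≈6.445313, D=e−e_prev≈4.882813; u=1/2·3.601563+0·6.445313+2·4.882813≈11.566406; next y=4/5·(-1.601563)+1/2·11.566406≈4.501953
n=5: y≈4.501953, sp=2, e=sp−y≈-2.501953; I≈3.943359, D=e−e_prev≈-6.103516; u=1/2·(-2.501953)+0·3.943359+2·(-6.103516)≈-13.458008; next y=4/5·4.501953+1/2·(-13.458008)≈-3.127441
n=6: y≈-3.127441, sp=2, e=sp−y≈5.127441; I≈9.070801, D=e−e_prev≈7.629395; u=1/2·5.127441+0·9.070801+2·7.629395≈17.822510; next y=4/5·(-3.127441)+1/2·17.822510≈6.409302
n=7: y≈6.409302, sp=2, e=sp−y≈-4.409302; I≈4.661499, D=e−e_prev≈-9.536743; u=1/2·(-4.409302)+0·4.661499+2·(-9.536743)≈-21.278137; next y=4/5·6.409302+1/2·(-21.278137)≈-5.511627
n=8: y≈-5.511627, sp=2, e=sp−y≈7.511627; I≈12.173126, D=e−e_prev≈11.920929; u=1/2·7.511627+0·12.173126+2·11.920929≈27.597672; next y=4/5·(-5.511627)+1/2·27.597672≈9.389534
n=9: y≈9.389534, sp=2, e=sp−y≈-7.389534; I≈4.783592, D=e−e_prev≈-14.901161; u=1/2·(-7.389534)+0·4.783592+2·(-14.901161)≈-33.497089; next y=4/5·9.389534+1/2·(-33.497089)≈-9.236917
n=10: y≈-9.236917, sp=2, e=sp−y≈11.236917; I≈16.020510, D=e−e_prev≈18.626451; u=1/2·11.236917+0·16.020510+2·18.626451≈42.871362; next y=4/5·(-9.236917)+1/2·42.871362≈14.046147

0 2 5.000 0.000
1 2 -5.250 2.500
2 2 7.563 -0.625
3 2 -8.453 3.281
4 2 11.566 -1.602
5 2 -13.458 4.502
6 2 17.823 -3.127
7 2 -21.278 6.409
8 2 27.598 -5.512
9 2 -33.497 9.390
10 2 42.871 -9.237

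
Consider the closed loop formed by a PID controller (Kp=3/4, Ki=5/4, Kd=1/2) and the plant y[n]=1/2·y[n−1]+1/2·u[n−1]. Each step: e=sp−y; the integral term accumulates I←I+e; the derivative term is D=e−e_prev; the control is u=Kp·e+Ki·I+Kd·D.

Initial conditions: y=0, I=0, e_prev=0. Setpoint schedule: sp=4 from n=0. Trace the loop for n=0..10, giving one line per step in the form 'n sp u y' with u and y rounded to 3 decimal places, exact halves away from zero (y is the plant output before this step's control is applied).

(exact arithmetic carried between steps; '≈' marks a value shown rounded to 6 d.p. or computed from one; I and e_prev carry over from the previous line; the table rounds u and y to 3 d.p., halves away from zero)
n=0: y=0, sp=4, e=sp−y=4; I=4, D=e−e_prev=4; u=3/4·4+5/4·4+1/2·4=10; next y=1/2·0+1/2·10=5
n=1: y=5, sp=4, e=sp−y=-1; I=3, D=e−e_prev=-5; u=3/4·(-1)+5/4·3+1/2·(-5)=0.5; next y=1/2·5+1/2·0.5=2.75
n=2: y=2.75, sp=4, e=sp−y=1.25; I=4.25, D=e−e_prev=2.25; u=3/4·1.25+5/4·4.25+1/2·2.25=7.375; next y=1/2·2.75+1/2·7.375=5.0625
n=3: y=5.0625, sp=4, e=sp−y=-1.0625; I=3.1875, D=e−e_prev=-2.3125; u=3/4·(-1.0625)+5/4·3.1875+1/2·(-2.3125)=2.03125; next y=1/2·5.0625+1/2·2.03125=3.546875
n=4: y=3.546875, sp=4, e=sp−y=0.453125; I=3.640625, D=e−e_prev=1.515625; u=3/4·0.453125+5/4·3.640625+1/2·1.515625≈5.648438; next y=1/2·3.546875+1/2·5.648438≈4.597656
n=5: y≈4.597656, sp=4, e=sp−y≈-0.597656; I≈3.042969, D=e−e_prev≈-1.050781; u=3/4·(-0.597656)+5/4·3.042969+1/2·(-1.050781)≈2.830078; next y=1/2·4.597656+1/2·2.830078≈3.713867
n=6: y≈3.713867, sp=4, e=sp−y≈0.286133; I≈3.329102, D=e−e_prev≈0.883789; u=3/4·0.286133+5/4·3.329102+1/2·0.883789≈4.817871; next y=1/2·3.713867+1/2·4.817871≈4.265869
n=7: y≈4.265869, sp=4, e=sp−y≈-0.265869; I≈3.063232, D=e−e_prev≈-0.552002; u=3/4·(-0.265869)+5/4·3.063232+1/2·(-0.552002)≈3.353638; next y=1/2·4.265869+1/2·3.353638≈3.809753
n=8: y≈3.809753, sp=4, e=sp−y≈0.190247; I≈3.253479, D=e−e_prev≈0.456116; u=3/4·0.190247+5/4·3.253479+1/2·0.456116≈4.437592; next y=1/2·3.809753+1/2·4.437592≈4.123672
n=9: y≈4.123672, sp=4, e=sp−y≈-0.123672; I≈3.129807, D=e−e_prev≈-0.313919; u=3/4·(-0.123672)+5/4·3.129807+1/2·(-0.313919)≈3.662544; next y=1/2·4.123672+1/2·3.662544≈3.893108
n=10: y≈3.893108, sp=4, e=sp−y≈0.106892; I≈3.236698, D=e−e_prev≈0.230564; u=3/4·0.106892+5/4·3.236698+1/2·0.230564≈4.241323; next y=1/2·3.893108+1/2·4.241323≈4.067216

0 4 10.000 0.000
1 4 0.500 5.000
2 4 7.375 2.750
3 4 2.031 5.063
4 4 5.648 3.547
5 4 2.830 4.598
6 4 4.818 3.714
7 4 3.354 4.266
8 4 4.438 3.810
9 4 3.663 4.124
10 4 4.241 3.893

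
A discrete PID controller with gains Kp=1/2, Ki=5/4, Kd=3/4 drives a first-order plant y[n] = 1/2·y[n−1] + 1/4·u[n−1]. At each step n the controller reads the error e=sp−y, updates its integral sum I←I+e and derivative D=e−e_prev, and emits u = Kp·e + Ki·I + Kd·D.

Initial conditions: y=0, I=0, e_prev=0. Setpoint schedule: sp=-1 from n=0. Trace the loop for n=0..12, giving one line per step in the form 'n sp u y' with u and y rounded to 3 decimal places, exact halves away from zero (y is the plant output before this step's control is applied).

(exact arithmetic carried between steps; '≈' marks a value shown rounded to 6 d.p. or computed from one; I and e_prev carry over from the previous line; the table rounds u and y to 3 d.p., halves away from zero)
n=0: y=0, sp=-1, e=sp−y=-1; I=-1, D=e−e_prev=-1; u=1/2·(-1)+5/4·(-1)+3/4·(-1)=-2.5; next y=1/2·0+1/4·(-2.5)=-0.625
n=1: y=-0.625, sp=-1, e=sp−y=-0.375; I=-1.375, D=e−e_prev=0.625; u=1/2·(-0.375)+5/4·(-1.375)+3/4·0.625=-1.4375; next y=1/2·(-0.625)+1/4·(-1.4375)=-0.671875
n=2: y=-0.671875, sp=-1, e=sp−y=-0.328125; I=-1.703125, D=e−e_prev=0.046875; u=1/2·(-0.328125)+5/4·(-1.703125)+3/4·0.046875≈-2.257813; next y=1/2·(-0.671875)+1/4·(-2.257813)≈-0.900391
n=3: y≈-0.900391, sp=-1, e=sp−y≈-0.099609; I≈-1.802734, D=e−e_prev≈0.228516; u=1/2·(-0.099609)+5/4·(-1.802734)+3/4·0.228516≈-2.131836; next y=1/2·(-0.900391)+1/4·(-2.131836)≈-0.983154
n=4: y≈-0.983154, sp=-1, e=sp−y≈-0.016846; I≈-1.819580, D=e−e_prev≈0.082764; u=1/2·(-0.016846)+5/4·(-1.819580)+3/4·0.082764≈-2.220825; next y=1/2·(-0.983154)+1/4·(-2.220825)≈-1.046783
n=5: y≈-1.046783, sp=-1, e=sp−y≈0.046783; I≈-1.772797, D=e−e_prev≈0.063629; u=1/2·0.046783+5/4·(-1.772797)+3/4·0.063629≈-2.144882; next y=1/2·(-1.046783)+1/4·(-2.144882)≈-1.059612
n=6: y≈-1.059612, sp=-1, e=sp−y≈0.059612; I≈-1.713184, D=e−e_prev≈0.012829; u=1/2·0.059612+5/4·(-1.713184)+3/4·0.012829≈-2.102053; next y=1/2·(-1.059612)+1/4·(-2.102053)≈-1.055319
n=7: y≈-1.055319, sp=-1, e=sp−y≈0.055319; I≈-1.657865, D=e−e_prev≈-0.004293; u=1/2·0.055319+5/4·(-1.657865)+3/4·(-0.004293)≈-2.047891; next y=1/2·(-1.055319)+1/4·(-2.047891)≈-1.039632
n=8: y≈-1.039632, sp=-1, e=sp−y≈0.039632; I≈-1.618233, D=e−e_prev≈-0.015687; u=1/2·0.039632+5/4·(-1.618233)+3/4·(-0.015687)≈-2.014740; next y=1/2·(-1.039632)+1/4·(-2.014740)≈-1.023501
n=9: y≈-1.023501, sp=-1, e=sp−y≈0.023501; I≈-1.594731, D=e−e_prev≈-0.016131; u=1/2·0.023501+5/4·(-1.594731)+3/4·(-0.016131)≈-1.993762; next y=1/2·(-1.023501)+1/4·(-1.993762)≈-1.010191
n=10: y≈-1.010191, sp=-1, e=sp−y≈0.010191; I≈-1.584540, D=e−e_prev≈-0.013310; u=1/2·0.010191+5/4·(-1.584540)+3/4·(-0.013310)≈-1.985562; next y=1/2·(-1.010191)+1/4·(-1.985562)≈-1.001486
n=11: y≈-1.001486, sp=-1, e=sp−y≈0.001486; I≈-1.583054, D=e−e_prev≈-0.008705; u=1/2·0.001486+5/4·(-1.583054)+3/4·(-0.008705)≈-1.984603; next y=1/2·(-1.001486)+1/4·(-1.984603)≈-0.996894
n=12: y≈-0.996894, sp=-1, e=sp−y≈-0.003106; I≈-1.586160, D=e−e_prev≈-0.004592; u=1/2·(-0.003106)+5/4·(-1.586160)+3/4·(-0.004592)≈-1.987698; next y=1/2·(-0.996894)+1/4·(-1.987698)≈-0.995371

0 -1 -2.500 0.000
1 -1 -1.438 -0.625
2 -1 -2.258 -0.672
3 -1 -2.132 -0.900
4 -1 -2.221 -0.983
5 -1 -2.145 -1.047
6 -1 -2.102 -1.060
7 -1 -2.048 -1.055
8 -1 -2.015 -1.040
9 -1 -1.994 -1.024
10 -1 -1.986 -1.010
11 -1 -1.985 -1.001
12 -1 -1.988 -0.997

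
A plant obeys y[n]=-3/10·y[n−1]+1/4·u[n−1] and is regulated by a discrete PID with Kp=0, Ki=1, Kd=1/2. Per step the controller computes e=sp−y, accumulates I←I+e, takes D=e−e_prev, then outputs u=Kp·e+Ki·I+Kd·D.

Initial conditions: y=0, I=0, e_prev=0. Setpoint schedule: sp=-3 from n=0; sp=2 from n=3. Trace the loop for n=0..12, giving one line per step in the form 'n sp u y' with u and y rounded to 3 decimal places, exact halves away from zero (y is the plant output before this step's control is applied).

(exact arithmetic carried between steps; '≈' marks a value shown rounded to 6 d.p. or computed from one; I and e_prev carry over from the previous line; the table rounds u and y to 3 d.p., halves away from zero)
n=0: y=0, sp=-3, e=sp−y=-3; I=-3, D=e−e_prev=-3; u=0·(-3)+1·(-3)+1/2·(-3)=-4.5; next y=-3/10·0+1/4·(-4.5)=-1.125
n=1: y=-1.125, sp=-3, e=sp−y=-1.875; I=-4.875, D=e−e_prev=1.125; u=0·(-1.875)+1·(-4.875)+1/2·1.125=-4.3125; next y=-3/10·(-1.125)+1/4·(-4.3125)=-0.740625
n=2: y=-0.740625, sp=-3, e=sp−y=-2.259375; I=-7.134375, D=e−e_prev=-0.384375; u=0·(-2.259375)+1·(-7.134375)+1/2·(-0.384375)≈-7.326563; next y=-3/10·(-0.740625)+1/4·(-7.326563)≈-1.609453
n=3: y≈-1.609453, sp=2, e=sp−y≈3.609453; I≈-3.524922, D=e−e_prev≈5.868828; u=0·3.609453+1·(-3.524922)+1/2·5.868828≈-0.590508; next y=-3/10·(-1.609453)+1/4·(-0.590508)≈0.335209
n=4: y≈0.335209, sp=2, e=sp−y≈1.664791; I≈-1.860131, D=e−e_prev≈-1.944662; u=0·1.664791+1·(-1.860131)+1/2·(-1.944662)≈-2.832462; next y=-3/10·0.335209+1/4·(-2.832462)≈-0.808678
n=5: y≈-0.808678, sp=2, e=sp−y≈2.808678; I≈0.948547, D=e−e_prev≈1.143887; u=0·2.808678+1·0.948547+1/2·1.143887≈1.520491; next y=-3/10·(-0.808678)+1/4·1.520491≈0.622726
n=6: y≈0.622726, sp=2, e=sp−y≈1.377274; I≈2.325821, D=e−e_prev≈-1.431404; u=0·1.377274+1·2.325821+1/2·(-1.431404)≈1.610119; next y=-3/10·0.622726+1/4·1.610119≈0.215712
n=7: y≈0.215712, sp=2, e=sp−y≈1.784288; I≈4.110109, D=e−e_prev≈0.407014; u=0·1.784288+1·4.110109+1/2·0.407014≈4.313616; next y=-3/10·0.215712+1/4·4.313616≈1.013691
n=8: y≈1.013691, sp=2, e=sp−y≈0.986309; I≈5.096419, D=e−e_prev≈-0.797979; u=0·0.986309+1·5.096419+1/2·(-0.797979)≈4.697429; next y=-3/10·1.013691+1/4·4.697429≈0.870250
n=9: y≈0.870250, sp=2, e=sp−y≈1.129750; I≈6.226169, D=e−e_prev≈0.143440; u=0·1.129750+1·6.226169+1/2·0.143440≈6.297889; next y=-3/10·0.870250+1/4·6.297889≈1.313397
n=10: y≈1.313397, sp=2, e=sp−y≈0.686603; I≈6.912771, D=e−e_prev≈-0.443147; u=0·0.686603+1·6.912771+1/2·(-0.443147)≈6.691198; next y=-3/10·1.313397+1/4·6.691198≈1.278780
n=11: y≈1.278780, sp=2, e=sp−y≈0.721220; I≈7.633991, D=e−e_prev≈0.034617; u=0·0.721220+1·7.633991+1/2·0.034617≈7.651299; next y=-3/10·1.278780+1/4·7.651299≈1.529191
n=12: y≈1.529191, sp=2, e=sp−y≈0.470809; I≈8.104800, D=e−e_prev≈-0.250410; u=0·0.470809+1·8.104800+1/2·(-0.250410)≈7.979595; next y=-3/10·1.529191+1/4·7.979595≈1.536142

0 -3 -4.500 0.000
1 -3 -4.313 -1.125
2 -3 -7.327 -0.741
3 2 -0.591 -1.609
4 2 -2.832 0.335
5 2 1.520 -0.809
6 2 1.610 0.623
7 2 4.314 0.216
8 2 4.697 1.014
9 2 6.298 0.870
10 2 6.691 1.313
11 2 7.651 1.279
12 2 7.980 1.529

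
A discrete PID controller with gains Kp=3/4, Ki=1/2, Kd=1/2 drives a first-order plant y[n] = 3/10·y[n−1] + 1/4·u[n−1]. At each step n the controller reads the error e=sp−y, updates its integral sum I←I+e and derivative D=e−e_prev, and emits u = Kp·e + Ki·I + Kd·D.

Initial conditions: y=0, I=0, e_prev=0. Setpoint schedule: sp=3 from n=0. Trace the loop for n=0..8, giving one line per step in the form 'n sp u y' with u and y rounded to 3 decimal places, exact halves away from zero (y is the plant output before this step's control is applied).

0 3 5.250 0.000
1 3 2.953 1.313
2 3 4.769 1.132
3 3 4.913 1.532
4 3 5.574 1.688
5 3 5.937 1.900
6 3 6.323 2.054
7 3 6.623 2.197
8 3 6.890 2.315

(exact arithmetic carried between steps; '≈' marks a value shown rounded to 6 d.p. or computed from one; I and e_prev carry over from the previous line; the table rounds u and y to 3 d.p., halves away from zero)
n=0: y=0, sp=3, e=sp−y=3; I=3, D=e−e_prev=3; u=3/4·3+1/2·3+1/2·3=5.25; next y=3/10·0+1/4·5.25=1.3125
n=1: y=1.3125, sp=3, e=sp−y=1.6875; I=4.6875, D=e−e_prev=-1.3125; u=3/4·1.6875+1/2·4.6875+1/2·(-1.3125)=2.953125; next y=3/10·1.3125+1/4·2.953125≈1.132031
n=2: y≈1.132031, sp=3, e=sp−y≈1.867969; I≈6.555469, D=e−e_prev≈0.180469; u=3/4·1.867969+1/2·6.555469+1/2·0.180469≈4.768945; next y=3/10·1.132031+1/4·4.768945≈1.531846
n=3: y≈1.531846, sp=3, e=sp−y≈1.468154; I≈8.023623, D=e−e_prev≈-0.399814; u=3/4·1.468154+1/2·8.023623+1/2·(-0.399814)≈4.913020; next y=3/10·1.531846+1/4·4.913020≈1.687809
n=4: y≈1.687809, sp=3, e=sp−y≈1.312191; I≈9.335814, D=e−e_prev≈-0.155963; u=3/4·1.312191+1/2·9.335814+1/2·(-0.155963)≈5.574069; next y=3/10·1.687809+1/4·5.574069≈1.899860
n=5: y≈1.899860, sp=3, e=sp−y≈1.100140; I≈10.435954, D=e−e_prev≈-0.212051; u=3/4·1.100140+1/2·10.435954+1/2·(-0.212051)≈5.937057; next y=3/10·1.899860+1/4·5.937057≈2.054222
n=6: y≈2.054222, sp=3, e=sp−y≈0.945778; I≈11.381732, D=e−e_prev≈-0.154362; u=3/4·0.945778+1/2·11.381732+1/2·(-0.154362)≈6.323018; next y=3/10·2.054222+1/4·6.323018≈2.197021
n=7: y≈2.197021, sp=3, e=sp−y≈0.802979; I≈12.184711, D=e−e_prev≈-0.142799; u=3/4·0.802979+1/2·12.184711+1/2·(-0.142799)≈6.623190; next y=3/10·2.197021+1/4·6.623190≈2.314904
n=8: y≈2.314904, sp=3, e=sp−y≈0.685096; I≈12.869807, D=e−e_prev≈-0.117883; u=3/4·0.685096+1/2·12.869807+1/2·(-0.117883)≈6.889784; next y=3/10·2.314904+1/4·6.889784≈2.416917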